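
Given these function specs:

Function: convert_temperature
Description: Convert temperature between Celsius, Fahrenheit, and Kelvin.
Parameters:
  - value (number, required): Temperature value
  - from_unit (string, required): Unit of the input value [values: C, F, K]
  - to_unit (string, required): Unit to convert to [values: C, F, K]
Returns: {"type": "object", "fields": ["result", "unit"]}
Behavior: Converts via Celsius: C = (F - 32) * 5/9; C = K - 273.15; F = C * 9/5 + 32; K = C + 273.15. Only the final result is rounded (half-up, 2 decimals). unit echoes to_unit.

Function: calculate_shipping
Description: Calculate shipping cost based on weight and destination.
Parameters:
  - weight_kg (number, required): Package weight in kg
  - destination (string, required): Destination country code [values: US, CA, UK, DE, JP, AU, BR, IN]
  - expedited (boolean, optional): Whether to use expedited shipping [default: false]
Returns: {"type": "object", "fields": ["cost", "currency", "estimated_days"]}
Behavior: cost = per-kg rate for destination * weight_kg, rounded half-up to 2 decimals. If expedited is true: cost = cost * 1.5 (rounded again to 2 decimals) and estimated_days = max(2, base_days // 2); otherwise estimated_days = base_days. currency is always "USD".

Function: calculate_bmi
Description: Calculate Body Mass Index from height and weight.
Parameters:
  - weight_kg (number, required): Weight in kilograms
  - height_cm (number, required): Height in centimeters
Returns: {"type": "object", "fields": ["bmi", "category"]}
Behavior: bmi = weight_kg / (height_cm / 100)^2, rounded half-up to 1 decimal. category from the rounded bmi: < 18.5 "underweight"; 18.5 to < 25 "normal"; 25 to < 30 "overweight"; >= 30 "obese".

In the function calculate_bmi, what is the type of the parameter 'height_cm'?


The calculate_bmi spec declares:
  - height_cm (number, required): Height in centimeters
Type:
number


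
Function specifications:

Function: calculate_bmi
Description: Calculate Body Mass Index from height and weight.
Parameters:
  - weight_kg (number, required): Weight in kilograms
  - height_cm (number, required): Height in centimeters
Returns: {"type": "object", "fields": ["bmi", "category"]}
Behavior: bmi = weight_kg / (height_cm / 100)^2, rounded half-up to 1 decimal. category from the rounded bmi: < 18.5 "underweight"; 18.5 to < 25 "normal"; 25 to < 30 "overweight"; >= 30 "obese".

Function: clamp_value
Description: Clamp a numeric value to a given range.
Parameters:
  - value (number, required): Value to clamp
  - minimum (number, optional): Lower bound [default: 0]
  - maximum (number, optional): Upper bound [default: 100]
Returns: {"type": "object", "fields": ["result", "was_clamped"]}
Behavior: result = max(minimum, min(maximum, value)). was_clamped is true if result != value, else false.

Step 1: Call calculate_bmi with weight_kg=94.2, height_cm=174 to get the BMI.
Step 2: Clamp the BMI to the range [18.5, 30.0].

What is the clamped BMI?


Step 1: calculate_bmi(weight_kg=94.2, height_cm=174)
  height_m = 174 / 100 = 1.74
  bmi = 94.2 / 1.74^2 = 94.2 / 3.0276 = 31.113753 -> 31.1
  31.1 >= 30 -> obese
  -> bmi = 31.1
Step 2: clamp_value(value=31.1, minimum=18.5, maximum=30.0)
  result = max(18.5, min(30.0, 31.1)) = max(18.5, 30.0) = 30.0
  was_clamped = (30.0 != 31.1) = true
  -> result = 30.0
30.0


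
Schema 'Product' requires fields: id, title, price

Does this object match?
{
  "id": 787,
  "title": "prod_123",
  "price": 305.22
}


Checking required fields... All present.
Valid - all required fields present


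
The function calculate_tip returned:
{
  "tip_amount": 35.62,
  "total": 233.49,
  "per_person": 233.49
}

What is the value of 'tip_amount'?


35.62


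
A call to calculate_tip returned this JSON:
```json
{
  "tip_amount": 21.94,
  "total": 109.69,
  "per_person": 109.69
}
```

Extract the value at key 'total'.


109.69


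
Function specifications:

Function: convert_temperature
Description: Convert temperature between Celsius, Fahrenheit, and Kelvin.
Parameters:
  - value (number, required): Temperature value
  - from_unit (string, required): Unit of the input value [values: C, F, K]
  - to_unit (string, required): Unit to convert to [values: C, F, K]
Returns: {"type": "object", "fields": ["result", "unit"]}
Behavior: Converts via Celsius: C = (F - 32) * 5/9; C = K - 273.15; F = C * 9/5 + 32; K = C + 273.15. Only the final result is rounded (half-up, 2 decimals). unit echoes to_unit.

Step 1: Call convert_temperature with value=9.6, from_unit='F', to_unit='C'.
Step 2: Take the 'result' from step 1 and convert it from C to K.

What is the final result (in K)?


Step 1: convert_temperature(value=9.6, from_unit=F, to_unit=C)
  To C: (9.6 - 32) * 5/9 = -12.444444
  Target is C: -12.444444
  Round to 2 decimals: -12.44
  -> result = -12.44 C
Step 2: convert_temperature(value=-12.44, from_unit=C, to_unit=K)
  Input already in C: -12.44
  To K: -12.44 + 273.15 = 260.71
  Round to 2 decimals: 260.71
  -> result = 260.71 K
260.71 K


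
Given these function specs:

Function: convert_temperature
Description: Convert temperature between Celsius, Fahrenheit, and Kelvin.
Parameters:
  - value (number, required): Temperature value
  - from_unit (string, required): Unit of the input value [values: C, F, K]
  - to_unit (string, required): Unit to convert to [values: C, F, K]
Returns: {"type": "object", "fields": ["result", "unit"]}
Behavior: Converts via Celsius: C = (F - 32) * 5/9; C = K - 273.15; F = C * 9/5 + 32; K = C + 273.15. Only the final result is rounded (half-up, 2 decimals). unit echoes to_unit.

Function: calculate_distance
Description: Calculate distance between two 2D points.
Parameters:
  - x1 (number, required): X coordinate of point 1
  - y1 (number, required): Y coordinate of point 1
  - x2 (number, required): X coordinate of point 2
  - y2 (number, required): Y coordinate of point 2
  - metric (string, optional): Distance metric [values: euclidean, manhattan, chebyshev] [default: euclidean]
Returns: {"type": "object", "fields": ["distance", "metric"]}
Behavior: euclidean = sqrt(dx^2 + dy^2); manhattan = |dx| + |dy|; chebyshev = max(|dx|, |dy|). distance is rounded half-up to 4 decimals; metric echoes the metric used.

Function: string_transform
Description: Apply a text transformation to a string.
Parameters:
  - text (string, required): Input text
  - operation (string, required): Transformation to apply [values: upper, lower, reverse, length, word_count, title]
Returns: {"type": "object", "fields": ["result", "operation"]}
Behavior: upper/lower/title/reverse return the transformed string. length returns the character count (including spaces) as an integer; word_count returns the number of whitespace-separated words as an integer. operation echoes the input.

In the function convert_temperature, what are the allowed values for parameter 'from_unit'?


The convert_temperature spec declares:
  - from_unit (string, required): Unit of the input value [values: C, F, K]
Allowed values:
C, F, K


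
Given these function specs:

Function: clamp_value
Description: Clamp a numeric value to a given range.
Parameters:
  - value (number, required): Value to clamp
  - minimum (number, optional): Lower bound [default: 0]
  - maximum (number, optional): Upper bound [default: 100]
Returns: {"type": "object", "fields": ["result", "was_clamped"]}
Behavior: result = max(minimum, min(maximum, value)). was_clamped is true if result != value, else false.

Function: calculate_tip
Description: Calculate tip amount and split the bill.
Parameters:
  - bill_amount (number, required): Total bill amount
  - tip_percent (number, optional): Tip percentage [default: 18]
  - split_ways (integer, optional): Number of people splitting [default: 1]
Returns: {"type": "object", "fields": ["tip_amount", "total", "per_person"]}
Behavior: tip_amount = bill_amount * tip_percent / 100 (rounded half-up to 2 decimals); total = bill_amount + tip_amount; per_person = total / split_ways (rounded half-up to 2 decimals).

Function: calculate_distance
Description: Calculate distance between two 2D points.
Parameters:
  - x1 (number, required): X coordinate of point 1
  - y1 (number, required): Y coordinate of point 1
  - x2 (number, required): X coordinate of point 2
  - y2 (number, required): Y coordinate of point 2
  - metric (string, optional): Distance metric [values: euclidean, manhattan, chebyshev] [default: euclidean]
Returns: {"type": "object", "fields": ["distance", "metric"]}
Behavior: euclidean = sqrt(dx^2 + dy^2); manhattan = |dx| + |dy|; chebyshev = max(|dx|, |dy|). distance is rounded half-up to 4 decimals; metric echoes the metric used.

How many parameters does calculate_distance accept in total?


Parameters of calculate_distance: x1 (required), y1 (required), x2 (required), y2 (required), metric (optional)
Total:
5


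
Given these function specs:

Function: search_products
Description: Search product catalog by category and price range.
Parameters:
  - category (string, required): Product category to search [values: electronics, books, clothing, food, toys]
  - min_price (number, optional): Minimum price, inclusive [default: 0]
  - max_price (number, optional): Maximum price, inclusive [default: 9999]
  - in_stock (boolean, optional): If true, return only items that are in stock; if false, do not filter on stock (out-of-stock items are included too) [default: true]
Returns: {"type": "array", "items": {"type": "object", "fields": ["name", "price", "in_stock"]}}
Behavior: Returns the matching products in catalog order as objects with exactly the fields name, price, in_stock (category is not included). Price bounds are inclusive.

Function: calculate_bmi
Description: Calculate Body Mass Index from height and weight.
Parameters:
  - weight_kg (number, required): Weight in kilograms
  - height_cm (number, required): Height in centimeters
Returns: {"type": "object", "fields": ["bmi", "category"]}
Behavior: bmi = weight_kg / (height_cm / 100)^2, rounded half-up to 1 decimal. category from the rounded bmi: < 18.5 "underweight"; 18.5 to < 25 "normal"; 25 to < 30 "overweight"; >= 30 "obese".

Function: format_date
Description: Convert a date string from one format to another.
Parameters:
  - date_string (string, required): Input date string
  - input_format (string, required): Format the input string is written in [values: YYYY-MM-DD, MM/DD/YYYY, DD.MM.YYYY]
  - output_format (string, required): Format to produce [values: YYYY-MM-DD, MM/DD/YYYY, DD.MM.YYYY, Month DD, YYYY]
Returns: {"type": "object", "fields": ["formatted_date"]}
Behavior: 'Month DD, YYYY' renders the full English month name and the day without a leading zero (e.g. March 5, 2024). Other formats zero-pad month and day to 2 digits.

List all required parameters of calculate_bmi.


Parameters of calculate_bmi and their required/optional flag:
  weight_kg: required
  height_cm: required
height_cm, weight_kg


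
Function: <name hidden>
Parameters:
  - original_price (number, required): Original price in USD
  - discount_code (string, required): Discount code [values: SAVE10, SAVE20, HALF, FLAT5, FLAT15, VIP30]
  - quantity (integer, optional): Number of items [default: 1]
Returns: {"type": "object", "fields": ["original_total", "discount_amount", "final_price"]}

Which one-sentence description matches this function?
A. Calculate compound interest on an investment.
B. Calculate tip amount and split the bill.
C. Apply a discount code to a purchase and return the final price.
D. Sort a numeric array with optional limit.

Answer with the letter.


Parameters original_price, discount_code, quantity and return ["original_total", "discount_amount", "final_price"] fit: Apply a discount code to a purchase and return the final price.
C


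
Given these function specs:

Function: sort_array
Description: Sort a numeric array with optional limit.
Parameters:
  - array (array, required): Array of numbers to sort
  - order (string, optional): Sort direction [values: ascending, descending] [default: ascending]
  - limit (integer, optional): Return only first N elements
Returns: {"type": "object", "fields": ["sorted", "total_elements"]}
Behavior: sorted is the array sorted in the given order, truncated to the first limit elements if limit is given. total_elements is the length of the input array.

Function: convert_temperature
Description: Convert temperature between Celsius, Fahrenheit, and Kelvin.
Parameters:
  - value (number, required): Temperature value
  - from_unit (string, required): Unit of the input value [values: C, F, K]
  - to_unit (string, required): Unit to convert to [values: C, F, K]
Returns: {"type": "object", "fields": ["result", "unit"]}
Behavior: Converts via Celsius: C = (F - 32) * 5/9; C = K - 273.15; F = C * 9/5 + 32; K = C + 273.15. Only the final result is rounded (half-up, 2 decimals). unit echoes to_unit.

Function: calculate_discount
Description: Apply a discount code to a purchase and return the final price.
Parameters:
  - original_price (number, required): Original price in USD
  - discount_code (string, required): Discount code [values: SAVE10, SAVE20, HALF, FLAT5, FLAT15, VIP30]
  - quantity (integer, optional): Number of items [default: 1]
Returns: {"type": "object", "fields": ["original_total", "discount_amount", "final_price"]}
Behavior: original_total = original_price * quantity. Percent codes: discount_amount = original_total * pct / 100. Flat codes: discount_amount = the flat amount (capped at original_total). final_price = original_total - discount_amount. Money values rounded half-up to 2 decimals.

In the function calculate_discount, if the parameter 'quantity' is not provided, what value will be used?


The calculate_discount spec declares:
  - quantity (integer, optional): Number of items [default: 1]
Default:
1


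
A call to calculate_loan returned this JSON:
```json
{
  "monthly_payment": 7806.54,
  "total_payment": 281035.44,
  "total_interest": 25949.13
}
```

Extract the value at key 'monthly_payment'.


7806.54


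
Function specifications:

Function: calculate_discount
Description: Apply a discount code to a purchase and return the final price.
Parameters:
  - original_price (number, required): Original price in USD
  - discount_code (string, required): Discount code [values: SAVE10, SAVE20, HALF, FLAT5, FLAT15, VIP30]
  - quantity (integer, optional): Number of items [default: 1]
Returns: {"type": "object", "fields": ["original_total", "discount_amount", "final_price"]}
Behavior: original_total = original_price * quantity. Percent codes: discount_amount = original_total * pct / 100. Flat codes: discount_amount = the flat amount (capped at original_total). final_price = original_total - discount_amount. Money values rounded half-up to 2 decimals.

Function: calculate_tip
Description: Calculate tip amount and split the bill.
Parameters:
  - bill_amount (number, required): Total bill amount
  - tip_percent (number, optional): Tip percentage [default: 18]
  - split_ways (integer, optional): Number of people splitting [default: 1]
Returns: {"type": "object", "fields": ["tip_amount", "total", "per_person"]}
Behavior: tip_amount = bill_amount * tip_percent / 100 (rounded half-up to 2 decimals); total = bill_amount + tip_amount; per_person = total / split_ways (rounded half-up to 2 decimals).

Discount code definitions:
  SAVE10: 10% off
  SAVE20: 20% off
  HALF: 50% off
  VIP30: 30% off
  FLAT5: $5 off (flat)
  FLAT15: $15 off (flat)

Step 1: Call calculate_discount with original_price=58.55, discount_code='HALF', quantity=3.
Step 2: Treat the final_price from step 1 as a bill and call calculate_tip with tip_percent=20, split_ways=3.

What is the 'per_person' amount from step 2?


Step 1: calculate_discount(original_price=58.55, discount_code=HALF, quantity=3)
  original_total = 58.55 * 3 = 175.65
  HALF = 50% off: discount_amount = 175.65 * 50/100 = 87.825 -> 87.83
  final_price = 175.65 - 87.83 = 87.82
  -> final_price = 87.82
Step 2: calculate_tip(bill_amount=87.82, tip_percent=20, split_ways=3)
  tip_amount = 87.82 * 20/100 = 17.564 -> 17.56
  total = 87.82 + 17.56 = 105.38
  per_person = 105.38 / 3 = 35.126667 -> 35.13
  -> per_person = 35.13
$35.13


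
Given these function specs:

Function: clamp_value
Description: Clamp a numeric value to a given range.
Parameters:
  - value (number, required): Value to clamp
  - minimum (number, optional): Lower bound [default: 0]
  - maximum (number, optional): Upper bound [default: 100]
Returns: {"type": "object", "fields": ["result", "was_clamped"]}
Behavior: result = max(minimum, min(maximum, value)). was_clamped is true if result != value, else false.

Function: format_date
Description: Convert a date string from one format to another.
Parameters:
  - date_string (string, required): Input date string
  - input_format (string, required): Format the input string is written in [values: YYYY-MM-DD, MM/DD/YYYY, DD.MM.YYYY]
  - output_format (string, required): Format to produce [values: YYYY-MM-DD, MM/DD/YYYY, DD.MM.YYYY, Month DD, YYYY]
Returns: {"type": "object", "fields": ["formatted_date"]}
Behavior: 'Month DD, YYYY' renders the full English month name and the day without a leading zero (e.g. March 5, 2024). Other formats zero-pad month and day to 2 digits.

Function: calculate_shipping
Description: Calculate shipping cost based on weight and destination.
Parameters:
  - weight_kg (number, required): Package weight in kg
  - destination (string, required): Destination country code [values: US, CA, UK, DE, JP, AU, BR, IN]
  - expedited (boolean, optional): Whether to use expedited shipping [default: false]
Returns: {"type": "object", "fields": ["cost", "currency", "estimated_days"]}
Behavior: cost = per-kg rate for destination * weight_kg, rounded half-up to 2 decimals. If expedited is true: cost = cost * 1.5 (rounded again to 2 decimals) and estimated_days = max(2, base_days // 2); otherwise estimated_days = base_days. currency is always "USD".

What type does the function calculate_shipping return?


The calculate_shipping spec declares Returns: {"type": "object", "fields": ["cost", "currency", "estimated_days"]}
Type:
object


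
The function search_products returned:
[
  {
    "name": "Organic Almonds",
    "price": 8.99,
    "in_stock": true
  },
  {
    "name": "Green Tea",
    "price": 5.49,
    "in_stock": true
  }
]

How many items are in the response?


Items: Organic Almonds, Green Tea
2


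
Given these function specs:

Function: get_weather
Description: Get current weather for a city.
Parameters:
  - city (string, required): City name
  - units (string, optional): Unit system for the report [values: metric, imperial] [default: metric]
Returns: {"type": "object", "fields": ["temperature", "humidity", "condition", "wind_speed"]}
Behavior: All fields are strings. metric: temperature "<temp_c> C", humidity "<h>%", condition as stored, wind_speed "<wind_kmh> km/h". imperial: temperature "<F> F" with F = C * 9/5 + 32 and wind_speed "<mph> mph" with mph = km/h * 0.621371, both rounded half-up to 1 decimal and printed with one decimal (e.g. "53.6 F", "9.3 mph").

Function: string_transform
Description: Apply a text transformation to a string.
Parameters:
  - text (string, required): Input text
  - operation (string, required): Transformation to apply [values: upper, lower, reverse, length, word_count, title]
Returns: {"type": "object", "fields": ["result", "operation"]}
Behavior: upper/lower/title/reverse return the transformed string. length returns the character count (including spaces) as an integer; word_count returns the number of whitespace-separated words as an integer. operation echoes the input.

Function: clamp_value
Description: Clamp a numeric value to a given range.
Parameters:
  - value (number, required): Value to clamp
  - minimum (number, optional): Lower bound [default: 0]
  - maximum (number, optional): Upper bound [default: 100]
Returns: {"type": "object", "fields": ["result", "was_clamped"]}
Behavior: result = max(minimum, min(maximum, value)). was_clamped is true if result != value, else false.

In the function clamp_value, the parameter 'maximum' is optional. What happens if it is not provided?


The clamp_value spec declares:
  - maximum (number, optional): Upper bound [default: 100]
It defaults to 100


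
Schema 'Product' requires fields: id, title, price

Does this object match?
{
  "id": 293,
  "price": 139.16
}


Checking required fields...
Missing: title
Invalid - missing required field 'title'


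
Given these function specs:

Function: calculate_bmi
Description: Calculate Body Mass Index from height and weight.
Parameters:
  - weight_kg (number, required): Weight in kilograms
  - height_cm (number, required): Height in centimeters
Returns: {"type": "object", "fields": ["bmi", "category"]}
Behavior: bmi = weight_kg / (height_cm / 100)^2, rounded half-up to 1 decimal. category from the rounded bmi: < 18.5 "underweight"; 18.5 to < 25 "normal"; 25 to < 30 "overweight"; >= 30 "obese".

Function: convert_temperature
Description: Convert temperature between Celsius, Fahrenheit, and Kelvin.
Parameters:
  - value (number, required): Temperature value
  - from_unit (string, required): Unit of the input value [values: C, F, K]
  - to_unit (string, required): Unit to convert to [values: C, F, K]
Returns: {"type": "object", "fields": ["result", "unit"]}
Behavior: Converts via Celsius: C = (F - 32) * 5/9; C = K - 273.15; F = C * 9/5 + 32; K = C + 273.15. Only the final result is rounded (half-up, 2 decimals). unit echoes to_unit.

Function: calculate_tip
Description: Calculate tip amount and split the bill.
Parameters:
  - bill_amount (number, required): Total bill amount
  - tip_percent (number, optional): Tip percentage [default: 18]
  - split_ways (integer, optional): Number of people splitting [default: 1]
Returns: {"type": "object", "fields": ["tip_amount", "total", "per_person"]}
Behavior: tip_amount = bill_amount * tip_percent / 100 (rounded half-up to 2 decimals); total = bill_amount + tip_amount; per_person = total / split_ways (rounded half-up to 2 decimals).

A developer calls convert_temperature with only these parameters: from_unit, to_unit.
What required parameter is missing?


Required parameters: value, from_unit, to_unit
Provided: from_unit, to_unit
Missing: value
value


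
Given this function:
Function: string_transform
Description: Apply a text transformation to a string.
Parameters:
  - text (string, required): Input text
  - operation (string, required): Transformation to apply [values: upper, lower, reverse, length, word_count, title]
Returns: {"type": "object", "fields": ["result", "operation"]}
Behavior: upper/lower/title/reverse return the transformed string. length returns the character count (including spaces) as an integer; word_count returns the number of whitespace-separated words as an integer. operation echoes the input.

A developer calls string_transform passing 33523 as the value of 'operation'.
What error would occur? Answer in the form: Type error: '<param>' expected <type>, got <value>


Spec: 'operation' is declared as string; 33523 is an integer.
Type error: 'operation' expected string, got 33523


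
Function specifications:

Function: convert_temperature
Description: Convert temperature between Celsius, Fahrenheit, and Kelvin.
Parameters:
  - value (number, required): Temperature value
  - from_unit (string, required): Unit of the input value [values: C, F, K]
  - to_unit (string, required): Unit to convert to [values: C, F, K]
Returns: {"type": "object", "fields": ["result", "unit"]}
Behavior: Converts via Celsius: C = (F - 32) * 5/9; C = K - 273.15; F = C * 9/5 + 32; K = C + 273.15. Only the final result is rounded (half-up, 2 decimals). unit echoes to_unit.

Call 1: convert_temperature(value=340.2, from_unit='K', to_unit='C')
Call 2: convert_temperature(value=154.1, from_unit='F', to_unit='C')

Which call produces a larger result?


Call 1:
  To C: 340.2 - 273.15 = 67.05
  Target is C: 67.05
  Round to 2 decimals: 67.05
  -> 67.05 C
Call 2:
  To C: (154.1 - 32) * 5/9 = 67.833333
  Target is C: 67.833333
  Round to 2 decimals: 67.83
  -> 67.83 C
Call 2 (67.83 C)


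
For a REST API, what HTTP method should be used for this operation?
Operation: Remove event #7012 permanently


GET = read, POST = create, PUT = update/replace, DELETE = remove
This operation is a removal.
DELETE


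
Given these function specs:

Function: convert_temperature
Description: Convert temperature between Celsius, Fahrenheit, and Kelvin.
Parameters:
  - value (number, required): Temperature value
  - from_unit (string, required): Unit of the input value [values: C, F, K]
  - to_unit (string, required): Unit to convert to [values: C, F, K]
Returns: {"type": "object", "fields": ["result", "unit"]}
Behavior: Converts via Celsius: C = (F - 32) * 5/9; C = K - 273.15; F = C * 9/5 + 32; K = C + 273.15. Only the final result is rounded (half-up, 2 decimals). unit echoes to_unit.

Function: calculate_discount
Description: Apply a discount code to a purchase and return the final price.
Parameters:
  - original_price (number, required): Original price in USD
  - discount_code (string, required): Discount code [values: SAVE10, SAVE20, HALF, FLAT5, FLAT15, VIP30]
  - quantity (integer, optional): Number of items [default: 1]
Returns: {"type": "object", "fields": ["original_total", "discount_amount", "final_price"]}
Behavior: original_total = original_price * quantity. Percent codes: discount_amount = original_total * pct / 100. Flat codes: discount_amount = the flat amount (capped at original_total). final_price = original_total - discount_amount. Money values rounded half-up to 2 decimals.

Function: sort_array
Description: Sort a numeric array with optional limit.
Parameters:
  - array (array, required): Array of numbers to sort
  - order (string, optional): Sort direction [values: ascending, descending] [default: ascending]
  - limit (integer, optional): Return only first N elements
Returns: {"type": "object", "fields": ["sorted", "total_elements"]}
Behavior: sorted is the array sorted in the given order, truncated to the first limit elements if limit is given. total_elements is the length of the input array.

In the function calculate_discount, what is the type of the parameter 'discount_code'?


The calculate_discount spec declares:
  - discount_code (string, required): Discount code [values: SAVE10, SAVE20, HALF, FLAT5, FLAT15, VIP30]
Type:
string


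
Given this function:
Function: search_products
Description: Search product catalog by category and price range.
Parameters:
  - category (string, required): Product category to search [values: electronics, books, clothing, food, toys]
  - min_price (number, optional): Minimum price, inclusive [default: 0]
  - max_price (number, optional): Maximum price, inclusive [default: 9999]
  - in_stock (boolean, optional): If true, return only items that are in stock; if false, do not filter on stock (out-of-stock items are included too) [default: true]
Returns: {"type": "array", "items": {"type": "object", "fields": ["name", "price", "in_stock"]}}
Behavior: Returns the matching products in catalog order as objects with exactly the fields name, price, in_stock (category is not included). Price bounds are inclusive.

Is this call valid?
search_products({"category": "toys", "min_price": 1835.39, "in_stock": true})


Checking all required parameters present and types match... All valid.
Valid


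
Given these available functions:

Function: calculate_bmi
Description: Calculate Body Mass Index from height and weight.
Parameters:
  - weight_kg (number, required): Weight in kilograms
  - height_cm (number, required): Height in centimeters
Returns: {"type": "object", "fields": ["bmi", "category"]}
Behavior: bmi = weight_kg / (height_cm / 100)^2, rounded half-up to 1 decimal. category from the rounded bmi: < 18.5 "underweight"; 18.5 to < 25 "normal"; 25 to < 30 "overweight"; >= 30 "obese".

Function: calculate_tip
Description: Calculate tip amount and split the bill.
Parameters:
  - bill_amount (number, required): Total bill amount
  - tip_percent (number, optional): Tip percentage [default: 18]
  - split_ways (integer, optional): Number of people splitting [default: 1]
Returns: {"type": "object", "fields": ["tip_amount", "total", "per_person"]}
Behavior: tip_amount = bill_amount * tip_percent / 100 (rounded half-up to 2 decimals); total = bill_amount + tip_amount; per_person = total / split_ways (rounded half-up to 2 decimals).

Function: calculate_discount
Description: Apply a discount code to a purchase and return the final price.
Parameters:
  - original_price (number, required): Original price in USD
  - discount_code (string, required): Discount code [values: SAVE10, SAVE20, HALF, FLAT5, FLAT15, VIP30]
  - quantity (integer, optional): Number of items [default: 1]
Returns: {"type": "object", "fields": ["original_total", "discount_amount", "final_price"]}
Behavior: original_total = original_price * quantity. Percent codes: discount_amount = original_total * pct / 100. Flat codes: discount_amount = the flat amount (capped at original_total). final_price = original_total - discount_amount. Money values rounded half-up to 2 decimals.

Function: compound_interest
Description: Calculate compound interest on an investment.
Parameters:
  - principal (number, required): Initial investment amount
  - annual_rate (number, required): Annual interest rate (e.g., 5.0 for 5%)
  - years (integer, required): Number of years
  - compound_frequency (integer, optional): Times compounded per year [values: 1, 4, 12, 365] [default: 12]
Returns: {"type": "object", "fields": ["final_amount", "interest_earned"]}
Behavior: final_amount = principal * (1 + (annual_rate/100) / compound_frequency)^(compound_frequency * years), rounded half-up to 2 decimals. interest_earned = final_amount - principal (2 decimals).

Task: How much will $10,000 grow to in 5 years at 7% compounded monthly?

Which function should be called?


The task needs a function whose description is: Calculate compound interest on an investment.
compound_interest


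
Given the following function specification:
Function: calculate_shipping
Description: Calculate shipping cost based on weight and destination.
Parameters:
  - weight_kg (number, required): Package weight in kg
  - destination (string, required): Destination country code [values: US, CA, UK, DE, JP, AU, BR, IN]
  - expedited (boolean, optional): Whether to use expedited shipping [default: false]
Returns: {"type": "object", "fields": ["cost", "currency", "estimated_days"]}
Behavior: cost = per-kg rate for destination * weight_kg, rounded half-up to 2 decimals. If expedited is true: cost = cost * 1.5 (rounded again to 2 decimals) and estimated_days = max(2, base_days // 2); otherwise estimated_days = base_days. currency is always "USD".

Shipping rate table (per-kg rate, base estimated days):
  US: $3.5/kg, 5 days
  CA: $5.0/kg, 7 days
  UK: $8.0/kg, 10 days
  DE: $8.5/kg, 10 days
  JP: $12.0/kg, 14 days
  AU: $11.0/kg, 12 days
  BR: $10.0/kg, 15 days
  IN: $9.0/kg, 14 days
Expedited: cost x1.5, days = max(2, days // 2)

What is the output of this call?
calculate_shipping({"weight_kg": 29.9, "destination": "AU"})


Defaults applied: expedited=false
Rate for AU: $11.0/kg, base 12 days
cost = 11.0 * 29.9 = 328.9 -> 328.90
expedited not set/false: estimated_days = 12
Output:
{"cost": 328.9, "currency": "USD", "estimated_days": 12}


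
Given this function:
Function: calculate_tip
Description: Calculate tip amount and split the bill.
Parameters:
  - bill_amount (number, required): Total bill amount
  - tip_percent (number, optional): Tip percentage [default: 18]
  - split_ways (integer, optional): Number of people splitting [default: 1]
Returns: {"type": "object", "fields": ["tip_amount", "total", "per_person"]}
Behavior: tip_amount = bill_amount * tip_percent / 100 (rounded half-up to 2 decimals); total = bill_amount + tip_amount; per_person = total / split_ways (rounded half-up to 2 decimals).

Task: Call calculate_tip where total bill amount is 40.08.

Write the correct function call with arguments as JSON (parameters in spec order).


Mapping each described value to its parameter name:
  'Total bill amount' -> bill_amount = 40.08
calculate_tip({"bill_amount": 40.08})


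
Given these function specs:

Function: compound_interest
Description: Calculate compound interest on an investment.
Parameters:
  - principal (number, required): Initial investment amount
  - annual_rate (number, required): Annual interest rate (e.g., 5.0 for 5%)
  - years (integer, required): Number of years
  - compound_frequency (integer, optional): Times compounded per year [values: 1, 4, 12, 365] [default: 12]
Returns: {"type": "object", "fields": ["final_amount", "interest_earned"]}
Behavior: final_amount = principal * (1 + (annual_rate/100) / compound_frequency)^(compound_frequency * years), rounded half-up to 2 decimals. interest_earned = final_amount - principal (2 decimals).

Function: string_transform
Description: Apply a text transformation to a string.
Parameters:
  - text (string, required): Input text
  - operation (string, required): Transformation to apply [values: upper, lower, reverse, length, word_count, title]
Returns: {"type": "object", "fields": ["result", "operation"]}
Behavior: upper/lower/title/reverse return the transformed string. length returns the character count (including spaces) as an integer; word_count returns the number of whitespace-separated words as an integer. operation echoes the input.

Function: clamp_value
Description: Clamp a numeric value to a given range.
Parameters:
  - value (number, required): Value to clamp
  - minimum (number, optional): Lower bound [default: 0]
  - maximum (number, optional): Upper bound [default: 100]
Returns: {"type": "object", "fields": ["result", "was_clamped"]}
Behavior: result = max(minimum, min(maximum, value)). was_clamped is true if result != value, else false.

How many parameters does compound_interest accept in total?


Parameters of compound_interest: principal (required), annual_rate (required), years (required), compound_frequency (optional)
Total:
4


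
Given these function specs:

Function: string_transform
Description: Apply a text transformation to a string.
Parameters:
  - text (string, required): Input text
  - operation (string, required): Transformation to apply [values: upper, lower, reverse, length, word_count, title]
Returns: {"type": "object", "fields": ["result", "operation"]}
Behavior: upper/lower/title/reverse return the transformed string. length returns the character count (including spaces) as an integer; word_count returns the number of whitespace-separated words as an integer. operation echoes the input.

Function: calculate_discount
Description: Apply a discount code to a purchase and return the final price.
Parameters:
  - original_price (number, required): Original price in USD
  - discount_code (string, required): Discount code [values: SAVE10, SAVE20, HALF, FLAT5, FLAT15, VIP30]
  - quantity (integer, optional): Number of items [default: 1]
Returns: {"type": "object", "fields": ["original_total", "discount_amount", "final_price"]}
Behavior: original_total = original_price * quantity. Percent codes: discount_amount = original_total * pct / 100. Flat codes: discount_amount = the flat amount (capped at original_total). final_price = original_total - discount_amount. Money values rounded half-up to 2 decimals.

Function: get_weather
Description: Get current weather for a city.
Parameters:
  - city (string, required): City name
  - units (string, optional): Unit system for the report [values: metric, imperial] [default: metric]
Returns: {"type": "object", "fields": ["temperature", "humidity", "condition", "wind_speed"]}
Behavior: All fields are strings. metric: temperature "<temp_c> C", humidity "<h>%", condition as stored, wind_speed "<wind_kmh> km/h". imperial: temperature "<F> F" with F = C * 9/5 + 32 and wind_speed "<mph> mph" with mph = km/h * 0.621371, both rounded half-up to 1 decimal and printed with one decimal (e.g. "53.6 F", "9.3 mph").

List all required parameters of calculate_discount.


Parameters of calculate_discount and their required/optional flag:
  original_price: required
  discount_code: required
  quantity: optional
discount_code, original_price


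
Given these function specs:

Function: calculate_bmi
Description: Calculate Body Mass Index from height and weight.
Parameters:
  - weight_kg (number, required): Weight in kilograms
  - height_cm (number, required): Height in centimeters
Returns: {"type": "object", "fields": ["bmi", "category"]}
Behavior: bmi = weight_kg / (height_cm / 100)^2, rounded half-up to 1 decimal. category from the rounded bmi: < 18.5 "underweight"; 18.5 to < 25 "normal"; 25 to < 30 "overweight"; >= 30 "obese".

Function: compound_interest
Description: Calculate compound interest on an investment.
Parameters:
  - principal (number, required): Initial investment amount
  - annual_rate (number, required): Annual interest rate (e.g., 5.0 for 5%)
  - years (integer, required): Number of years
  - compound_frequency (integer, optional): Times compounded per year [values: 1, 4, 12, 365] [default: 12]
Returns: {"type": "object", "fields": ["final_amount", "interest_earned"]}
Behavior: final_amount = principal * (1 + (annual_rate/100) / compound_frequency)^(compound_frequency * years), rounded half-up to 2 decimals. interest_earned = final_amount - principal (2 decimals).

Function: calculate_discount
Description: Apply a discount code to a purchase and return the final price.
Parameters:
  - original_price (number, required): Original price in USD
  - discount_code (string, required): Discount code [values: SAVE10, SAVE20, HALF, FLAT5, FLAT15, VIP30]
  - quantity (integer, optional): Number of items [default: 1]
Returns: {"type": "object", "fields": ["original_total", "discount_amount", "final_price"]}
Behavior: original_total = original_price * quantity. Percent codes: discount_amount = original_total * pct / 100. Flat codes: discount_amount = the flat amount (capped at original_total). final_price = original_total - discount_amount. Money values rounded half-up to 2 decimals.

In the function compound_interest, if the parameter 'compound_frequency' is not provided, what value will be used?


The compound_interest spec declares:
  - compound_frequency (integer, optional): Times compounded per year [values: 1, 4, 12, 365] [default: 12]
Default:
12


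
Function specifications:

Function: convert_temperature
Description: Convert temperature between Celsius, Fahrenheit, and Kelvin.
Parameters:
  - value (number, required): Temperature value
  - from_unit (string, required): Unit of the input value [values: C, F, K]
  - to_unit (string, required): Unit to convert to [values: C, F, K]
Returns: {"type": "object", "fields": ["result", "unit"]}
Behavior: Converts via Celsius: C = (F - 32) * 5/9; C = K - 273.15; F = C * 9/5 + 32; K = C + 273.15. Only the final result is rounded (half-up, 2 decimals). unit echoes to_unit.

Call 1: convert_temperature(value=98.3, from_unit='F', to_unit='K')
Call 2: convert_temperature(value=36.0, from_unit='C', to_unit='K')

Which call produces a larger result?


Call 1:
  To C: (98.3 - 32) * 5/9 = 36.833333
  To K: 36.833333 + 273.15 = 309.983333
  Round to 2 decimals: 309.98
  -> 309.98 K
Call 2:
  Input already in C: 36
  To K: 36 + 273.15 = 309.15
  Round to 2 decimals: 309.15
  -> 309.15 K
Call 1 (309.98 K)


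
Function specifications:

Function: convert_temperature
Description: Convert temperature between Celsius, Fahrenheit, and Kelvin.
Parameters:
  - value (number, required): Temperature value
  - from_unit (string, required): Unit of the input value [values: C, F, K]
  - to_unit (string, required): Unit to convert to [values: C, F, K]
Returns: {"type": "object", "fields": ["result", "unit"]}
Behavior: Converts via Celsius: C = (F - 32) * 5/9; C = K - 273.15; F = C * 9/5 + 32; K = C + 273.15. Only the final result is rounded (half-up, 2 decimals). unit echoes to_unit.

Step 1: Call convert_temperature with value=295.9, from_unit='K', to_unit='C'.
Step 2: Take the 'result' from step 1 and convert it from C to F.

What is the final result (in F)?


Step 1: convert_temperature(value=295.9, from_unit=K, to_unit=C)
  To C: 295.9 - 273.15 = 22.75
  Target is C: 22.75
  Round to 2 decimals: 22.75
  -> result = 22.75 C
Step 2: convert_temperature(value=22.75, from_unit=C, to_unit=F)
  Input already in C: 22.75
  To F: 22.75 * 9/5 + 32 = 72.95
  Round to 2 decimals: 72.95
  -> result = 72.95 F
72.95 F
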